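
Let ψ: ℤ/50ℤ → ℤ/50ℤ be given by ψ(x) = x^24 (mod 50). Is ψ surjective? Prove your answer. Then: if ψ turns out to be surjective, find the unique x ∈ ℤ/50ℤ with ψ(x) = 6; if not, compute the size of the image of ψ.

12

ψ(1) = 1^24 = 1.
ψ(7): Repeated squaring mod 50: 7^1 ≡ 7, 7^2 ≡ 7² = 49, 7^4 ≡ 49² = 2401 ≡ 1, 7^8 ≡ 1² = 1, 7^16 ≡ 1² = 1. Since 24 = 16 + 8, 7^24 ≡ 1·1: 1·1 = 1. So 7^24 ≡ 1 (mod 50).
So ψ(1) = ψ(7) = 1 while 1 ≠ 7, therefore ψ is not injective.
A non-injective map from the 50-element set ℤ/50ℤ to itself takes at most 49 distinct values, so it cannot be surjective. Hence ψ is not surjective.
Since ψ is not surjective, we determine |image(ψ)|. Computing x^24 mod 50 for each x (by repeated squaring, reducing mod 50 at every step), the values ψ(0), ψ(1), …, ψ(49) are: 0, 1, 16, 31, 6, 25, 46, 1, 46, 11, 0, 41, 36, 11, 16, 25, 36, 21, 26, 21, 0, 31, 6, 41, 26, 25, 26, 41, 6, 31, 0, 21, 26, 21, 36, 25, 16, 11, 36, 41, 0, 11, 46, 1, 46, 25, 6, 31, 16, 1.
The distinct values are {0, 1, 6, 11, 16, 21, 25, 26, 31, 36, 41, 46}; there are 12 of them.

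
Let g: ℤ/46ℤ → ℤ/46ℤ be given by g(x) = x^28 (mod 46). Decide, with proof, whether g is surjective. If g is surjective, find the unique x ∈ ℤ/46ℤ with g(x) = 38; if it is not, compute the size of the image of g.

g(22): Repeated squaring mod 46: 22^1 ≡ 22, 22^2 ≡ 22² = 484 ≡ 24, 22^4 ≡ 24² = 576 ≡ 24, 22^8 ≡ 24² = 576 ≡ 24, 22^16 ≡ 24² = 576 ≡ 24. Since 28 = 16 + 8 + 4, 22^28 ≡ 24·24·24: 24·24 = 576 ≡ 24, then 24·24 = 576 ≡ 24. So 22^28 ≡ 24 (mod 46).
g(24): Repeated squaring mod 46: 24^1 ≡ 24, 24^2 ≡ 24² = 576 ≡ 24, 24^4 ≡ 24² = 576 ≡ 24, 24^8 ≡ 24² = 576 ≡ 24, 24^16 ≡ 24² = 576 ≡ 24. Since 28 = 16 + 8 + 4, 24^28 ≡ 24·24·24: 24·24 = 576 ≡ 24, then 24·24 = 576 ≡ 24. So 24^28 ≡ 24 (mod 46).
So g(22) = g(24) = 24 while 22 ≠ 24, therefore g is not injective.
A non-injective map from the 46-element set ℤ/46ℤ to itself takes at most 45 distinct values, so it cannot be surjective. Hence g is not surjective.
Since g is not surjective, we determine |image(g)|. Computing x^28 mod 46 for each x (by repeated squaring, reducing mod 46 at every step), the values g(0), g(1), …, g(45) are: 0, 1, 18, 39, 2, 31, 12, 27, 36, 3, 6, 9, 32, 29, 26, 13, 4, 35, 8, 25, 16, 41, 24, 23, 24, 41, 16, 25, 8, 35, 4, 13, 26, 29, 32, 9, 6, 3, 36, 27, 12, 31, 2, 39, 18, 1.
The distinct values are {0, 1, 2, 3, 4, 6, 8, 9, 12, 13, 16, 18, 23, 24, 25, 26, 27, 29, 31, 32, 35, 36, 39, 41}; there are 24 of them.

24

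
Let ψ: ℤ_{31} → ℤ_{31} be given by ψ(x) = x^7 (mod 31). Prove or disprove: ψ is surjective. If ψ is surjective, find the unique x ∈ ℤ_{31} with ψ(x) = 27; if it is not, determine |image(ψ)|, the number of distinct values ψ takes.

Since 31 is prime, the nonzero elements of ℤ_{31} form a cyclic group of order 30.
As gcd(7, 30) = 1, raising to the 7th power is a bijection on this group: if u^7 ≡ v^7 then (uv^{−1})^7 = 1, and the only element of order dividing gcd(7, 30) = 1 is 1, so u = v.
With ψ(0) = 0 this makes ψ injective on all of ℤ_{31}, hence bijective (finite equal-size domain and codomain). In particular ψ is surjective.
Since ψ is surjective, we find the preimage of 27. The inverse of x ↦ x^7 on (ℤ_{31})^× is x ↦ x^13, because 7·13 = 91 = 3·30 + 1 ≡ 1 (mod 30) and x^{30} = 1 for x ≠ 0 (Fermat). So ψ⁻¹(27) = 27^13 mod 31.
Repeated squaring mod 31: 27^1 ≡ 27, 27^2 ≡ 27² = 729 ≡ 16, 27^4 ≡ 16² = 256 ≡ 8, 27^8 ≡ 8² = 64 ≡ 2. Since 13 = 8 + 4 + 1, 27^13 ≡ 2·8·27: 2·8 = 16, then 16·27 = 432 ≡ 29. So 27^13 ≡ 29 (mod 31).
Hence ψ⁻¹(27) = 29.

29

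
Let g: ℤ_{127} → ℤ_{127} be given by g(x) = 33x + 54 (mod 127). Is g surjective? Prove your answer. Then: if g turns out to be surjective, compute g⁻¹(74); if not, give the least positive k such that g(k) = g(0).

By definition, g is surjective if every y in the codomain equals g(x) for some x in the domain.
Since gcd(33, 127) = 1, 33 is invertible modulo 127. Euclid's algorithm: 127 = 3·33 + 28, 33 = 1·28 + 5, 28 = 5·5 + 3, 5 = 1·3 + 2, 3 = 1·2 + 1; back-substituting gives 1 = 77·33 − 20·127, so 33⁻¹ ≡ 77 (mod 127).
Then y ↦ 77(y − 54) is a two-sided inverse to g, so every y ∈ ℤ_{127} has a preimage.
Therefore g is surjective.
Since g is surjective, we compute g⁻¹(74): solve 33x + 54 ≡ 74 (mod 127), i.e. 33x ≡ 20 (mod 127).
Multiplying by 33⁻¹ = 77 gives x ≡ 77·20 = 1540 = 12·127 + 16 ≡ 16 (mod 127).
Check: g(16) = 33·16 + 54 = 582 = 4·127 + 74 ≡ 74 (mod 127).

16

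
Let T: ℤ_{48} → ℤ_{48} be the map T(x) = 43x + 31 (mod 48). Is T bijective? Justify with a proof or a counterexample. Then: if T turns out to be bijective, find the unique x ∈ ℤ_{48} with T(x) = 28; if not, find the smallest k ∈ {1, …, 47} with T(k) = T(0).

Suppose T(x_1) = T(x_2) in ℤ_{48}. Then 43x_1 + 31 ≡ 43x_2 + 31 (mod 48), thus 43(x_1 − x_2) ≡ 0 (mod 48).
Since gcd(43, 48) = 1, 43 is invertible modulo 48, therefore x_1 − x_2 ≡ 0 (mod 48), i.e. x_1 = x_2.
We now compute 43⁻¹ mod 48 explicitly. Euclid's algorithm: 48 = 1·43 + 5, 43 = 8·5 + 3, 5 = 1·3 + 2, 3 = 1·2 + 1; back-substituting gives 1 = 19·43 − 17·48, so 43⁻¹ ≡ 19 (mod 48).
Then y ↦ 19(y − 31) is a two-sided inverse to T, so every y ∈ ℤ_{48} has a preimage.
Hence T is bijective.
Since T is bijective, we find T⁻¹(28): we need 43x ≡ 28 − 31 ≡ 45 (mod 48). Using 43⁻¹ = 19: x ≡ 19·45 = 855 = 17·48 + 39, so x = 39.
Check: T(39) = 43·39 + 31 = 1708 = 35·48 + 28 ≡ 28 (mod 48).

39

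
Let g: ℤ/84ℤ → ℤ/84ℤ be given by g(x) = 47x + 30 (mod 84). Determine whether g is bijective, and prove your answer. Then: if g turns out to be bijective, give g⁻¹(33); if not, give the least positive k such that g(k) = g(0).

9

Recall that g is injective if g(a) = g(b) implies a = b.
If g(a) = g(b), then 47a ≡ 47b (mod 84). Because gcd(47, 84) = 1, we may cancel 47 to get a ≡ b (mod 84).
We now compute 47⁻¹ mod 84 explicitly. Euclid's algorithm: 84 = 1·47 + 37, 47 = 1·37 + 10, 37 = 3·10 + 7, 10 = 1·7 + 3, 7 = 2·3 + 1; back-substituting gives 1 = 59·47 − 33·84, so 47⁻¹ ≡ 59 (mod 84).
Then y ↦ 59(y − 30) is a two-sided inverse to g, so every y ∈ ℤ/84ℤ has a preimage.
Therefore g is bijective.
Since g is bijective, we find g⁻¹(33): we need 47x ≡ 33 − 30 ≡ 3 (mod 84). Using 47⁻¹ = 59: x ≡ 59·3 = 177 = 2·84 + 9, so x = 9.
Check: g(9) = 47·9 + 30 = 453 = 5·84 + 33 ≡ 33 (mod 84).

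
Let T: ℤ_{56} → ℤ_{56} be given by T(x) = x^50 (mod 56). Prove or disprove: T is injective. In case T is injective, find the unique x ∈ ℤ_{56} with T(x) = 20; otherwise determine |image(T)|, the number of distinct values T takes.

8

T(6): Repeated squaring mod 56: 6^1 ≡ 6, 6^2 ≡ 6² = 36, 6^4 ≡ 36² = 1296 ≡ 8, 6^8 ≡ 8² = 64 ≡ 8, 6^16 ≡ 8² = 64 ≡ 8, 6^32 ≡ 8² = 64 ≡ 8. Since 50 = 32 + 16 + 2, 6^50 ≡ 8·8·36: 8·8 = 64 ≡ 8, then 8·36 = 288 ≡ 8. So 6^50 ≡ 8 (mod 56).
T(8): Repeated squaring mod 56: 8^1 ≡ 8, 8^2 ≡ 8² = 64 ≡ 8, 8^4 ≡ 8² = 64 ≡ 8, 8^8 ≡ 8² = 64 ≡ 8, 8^16 ≡ 8² = 64 ≡ 8, 8^32 ≡ 8² = 64 ≡ 8. Since 50 = 32 + 16 + 2, 8^50 ≡ 8·8·8: 8·8 = 64 ≡ 8, then 8·8 = 64 ≡ 8. So 8^50 ≡ 8 (mod 56).
So T(6) = T(8) = 8 while 6 ≠ 8, hence T is not injective.
Since T is not injective, we determine |image(T)|. Computing x^50 mod 56 for each x (by repeated squaring, reducing mod 56 at every step), the values T(0), T(1), …, T(55) are: 0, 1, 32, 9, 16, 25, 8, 49, 8, 25, 16, 9, 32, 1, 0, 1, 32, 9, 16, 25, 8, 49, 8, 25, 16, 9, 32, 1, 0, 1, 32, 9, 16, 25, 8, 49, 8, 25, 16, 9, 32, 1, 0, 1, 32, 9, 16, 25, 8, 49, 8, 25, 16, 9, 32, 1.
The distinct values are {0, 1, 8, 9, 16, 25, 32, 49}; there are 8 of them.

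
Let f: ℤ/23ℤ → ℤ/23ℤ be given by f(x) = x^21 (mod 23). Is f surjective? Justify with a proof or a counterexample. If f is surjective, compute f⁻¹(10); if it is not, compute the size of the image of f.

7

Since 23 is prime, the nonzero elements of ℤ/23ℤ form a cyclic group of order 22.
As gcd(21, 22) = 1, raising to the 21st power is a bijection on this group: if a^21 ≡ b^21 then (ab^{−1})^21 = 1, and the only element of order dividing gcd(21, 22) = 1 is 1, so a = b.
With f(0) = 0 this makes f injective on all of ℤ/23ℤ, hence bijective (finite equal-size domain and codomain). In particular f is surjective.
Since f is surjective, we find the preimage of 10. The inverse of x ↦ x^21 on (ℤ/23ℤ)^× is x ↦ x^21, because 21·21 = 441 = 20·22 + 1 ≡ 1 (mod 22) and x^{22} = 1 for x ≠ 0 (Fermat). So f⁻¹(10) = 10^21 mod 23.
Repeated squaring mod 23: 10^1 ≡ 10, 10^2 ≡ 10² = 100 ≡ 8, 10^4 ≡ 8² = 64 ≡ 18, 10^8 ≡ 18² = 324 ≡ 2, 10^16 ≡ 2² = 4. Since 21 = 16 + 4 + 1, 10^21 ≡ 4·18·10: 4·18 = 72 ≡ 3, then 3·10 = 30 ≡ 7. So 10^21 ≡ 7 (mod 23).
Hence f⁻¹(10) = 7.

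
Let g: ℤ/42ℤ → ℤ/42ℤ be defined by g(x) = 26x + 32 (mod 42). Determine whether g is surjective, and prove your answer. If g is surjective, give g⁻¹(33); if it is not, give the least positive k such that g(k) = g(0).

21

Since gcd(26, 42) = 2, we have 26x ≡ 0 (mod 2) for all x, so g(x) ≡ 0 (mod 2).
But 1 ≢ 0 (mod 2), so 1 ∈ ℤ/42ℤ has no preimage. Therefore g is not surjective.
Since g is not surjective, we find the least positive k with g(k) = g(0): this means 26k ≡ 0 (mod 42), i.e. 42 ∣ 26k. Since gcd(26, 42) = 2, dividing through by 2 this holds exactly when 21 ∣ 13k, and as gcd(13, 21) = 1, exactly when 21 ∣ k.
The smallest positive such k is 21.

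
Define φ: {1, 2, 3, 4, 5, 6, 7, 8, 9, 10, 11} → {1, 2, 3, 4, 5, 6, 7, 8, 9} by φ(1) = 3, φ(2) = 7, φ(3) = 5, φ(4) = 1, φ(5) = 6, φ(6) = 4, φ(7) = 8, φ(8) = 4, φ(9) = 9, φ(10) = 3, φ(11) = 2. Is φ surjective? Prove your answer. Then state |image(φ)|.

Every element of the codomain has a preimage: 1 = φ(4), 2 = φ(11), 3 = φ(1), 4 = φ(6), 5 = φ(3), 6 = φ(5), 7 = φ(2), 8 = φ(7), 9 = φ(9).
Thus φ is surjective.
The image of φ is {1, 2, 3, 4, 5, 6, 7, 8, 9}, which has 9 elements.

9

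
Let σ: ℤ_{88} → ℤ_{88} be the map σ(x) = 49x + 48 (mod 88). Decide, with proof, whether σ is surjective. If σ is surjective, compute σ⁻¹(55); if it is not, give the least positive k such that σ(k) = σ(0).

63

Since gcd(49, 88) = 1, 49 is invertible modulo 88. Euclid's algorithm: 88 = 1·49 + 39, 49 = 1·39 + 10, 39 = 3·10 + 9, 10 = 1·9 + 1; back-substituting gives 1 = 9·49 − 5·88, so 49⁻¹ ≡ 9 (mod 88).
Then y ↦ 9(y − 48) is a two-sided inverse to σ, so every y ∈ ℤ_{88} has a preimage.
Therefore σ is surjective.
Since σ is surjective, we find σ⁻¹(55): we need 49x ≡ 55 − 48 ≡ 7 (mod 88). Using 49⁻¹ = 9: x ≡ 9·7 = 63, so x = 63.
Check: σ(63) = 49·63 + 48 = 3135 = 35·88 + 55 ≡ 55 (mod 88).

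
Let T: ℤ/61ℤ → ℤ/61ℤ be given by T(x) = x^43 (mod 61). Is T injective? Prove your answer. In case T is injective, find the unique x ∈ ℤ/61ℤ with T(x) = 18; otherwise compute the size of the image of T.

59

Since 61 is prime, the nonzero elements of ℤ/61ℤ form a cyclic group of order 60.
As gcd(43, 60) = 1, raising to the 43rd power is a bijection on this group: if a^43 ≡ b^43 then (ab^{−1})^43 = 1, and the only element of order dividing gcd(43, 60) = 1 is 1, so a = b.
With T(0) = 0 this makes T injective on all of ℤ/61ℤ, hence bijective (finite equal-size domain and codomain). In particular T is injective.
Since T is injective, we find the preimage of 18. The inverse of x ↦ x^43 on (ℤ/61ℤ)^× is x ↦ x^7, because 43·7 = 301 = 5·60 + 1 ≡ 1 (mod 60) and x^{60} = 1 for x ≠ 0 (Fermat). So T⁻¹(18) = 18^7 mod 61.
Repeated squaring mod 61: 18^1 ≡ 18, 18^2 ≡ 18² = 324 ≡ 19, 18^4 ≡ 19² = 361 ≡ 56. Since 7 = 4 + 2 + 1, 18^7 ≡ 56·19·18: 56·19 = 1064 ≡ 27, then 27·18 = 486 ≡ 59. So 18^7 ≡ 59 (mod 61).
Hence T⁻¹(18) = 59.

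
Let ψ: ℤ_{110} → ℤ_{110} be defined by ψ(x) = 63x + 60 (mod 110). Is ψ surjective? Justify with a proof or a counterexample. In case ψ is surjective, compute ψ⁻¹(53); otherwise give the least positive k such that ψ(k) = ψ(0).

61

Since gcd(63, 110) = 1, 63 is invertible modulo 110. Euclid's algorithm: 110 = 1·63 + 47, 63 = 1·47 + 16, 47 = 2·16 + 15, 16 = 1·15 + 1; back-substituting gives 1 = 7·63 − 4·110, so 63⁻¹ ≡ 7 (mod 110).
Then y ↦ 7(y − 60) is a two-sided inverse to ψ, so every y ∈ ℤ_{110} has a preimage.
Thus ψ is surjective.
Since ψ is surjective, we find ψ⁻¹(53): we need 63x ≡ 53 − 60 ≡ 103 (mod 110). Using 63⁻¹ = 7: x ≡ 7·103 = 721 = 6·110 + 61, so x = 61.
Check: ψ(61) = 63·61 + 60 = 3903 = 35·110 + 53 ≡ 53 (mod 110).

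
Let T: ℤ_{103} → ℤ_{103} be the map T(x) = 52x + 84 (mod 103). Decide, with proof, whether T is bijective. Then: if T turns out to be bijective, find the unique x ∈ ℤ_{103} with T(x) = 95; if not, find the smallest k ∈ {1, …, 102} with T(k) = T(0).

22

Recall that T is injective if T(x_1) = T(x_2) implies x_1 = x_2.
If T(x_1) = T(x_2), then 52x_1 ≡ 52x_2 (mod 103). Because gcd(52, 103) = 1, we may cancel 52 to get x_1 ≡ x_2 (mod 103).
We now compute 52⁻¹ mod 103 explicitly. Euclid's algorithm: 103 = 1·52 + 51, 52 = 1·51 + 1; back-substituting gives 1 = 2·52 − 1·103, so 52⁻¹ ≡ 2 (mod 103).
Then y ↦ 2(y − 84) is a two-sided inverse to T, so every y ∈ ℤ_{103} has a preimage.
So T is bijective.
Since T is bijective, we compute T⁻¹(95): solve 52x + 84 ≡ 95 (mod 103), i.e. 52x ≡ 11 (mod 103).
Multiplying by 52⁻¹ = 2 gives x ≡ 2·11 = 22 ≡ 22 (mod 103).
Check: T(22) = 52·22 + 84 = 1228 = 11·103 + 95 ≡ 95 (mod 103).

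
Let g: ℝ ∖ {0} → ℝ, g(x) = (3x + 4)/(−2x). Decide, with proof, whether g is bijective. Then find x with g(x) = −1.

-4

If g(x) = −3/2, cross-multiplying gives −2(3x + 4) = 3(−2x), which simplifies to −8 = 0 — false.  So −3/2 has no preimage and g is not surjective.
Thus g is not bijective.
Solving g(x) = −1: cross-multiplying gives 3x + 4 = −1(−2x), which rearranges to 1x = −4, so x = −4.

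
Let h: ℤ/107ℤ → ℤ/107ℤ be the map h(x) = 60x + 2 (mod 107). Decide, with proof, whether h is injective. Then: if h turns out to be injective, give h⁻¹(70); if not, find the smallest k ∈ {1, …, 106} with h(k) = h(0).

101

If h(x_1) = h(x_2), then 60x_1 ≡ 60x_2 (mod 107). Because gcd(60, 107) = 1, we may cancel 60 to get x_1 ≡ x_2 (mod 107).
Thus h is injective.
We now compute 60⁻¹ mod 107 explicitly. Euclid's algorithm: 107 = 1·60 + 47, 60 = 1·47 + 13, 47 = 3·13 + 8, 13 = 1·8 + 5, 8 = 1·5 + 3, 5 = 1·3 + 2, 3 = 1·2 + 1; back-substituting gives 1 = 66·60 − 37·107, so 60⁻¹ ≡ 66 (mod 107).
Since h is injective, we compute h⁻¹(70): solve 60x + 2 ≡ 70 (mod 107), i.e. 60x ≡ 68 (mod 107).
Multiplying by 60⁻¹ = 66 gives x ≡ 66·68 = 4488 = 41·107 + 101 ≡ 101 (mod 107).
Check: h(101) = 60·101 + 2 = 6062 = 56·107 + 70 ≡ 70 (mod 107).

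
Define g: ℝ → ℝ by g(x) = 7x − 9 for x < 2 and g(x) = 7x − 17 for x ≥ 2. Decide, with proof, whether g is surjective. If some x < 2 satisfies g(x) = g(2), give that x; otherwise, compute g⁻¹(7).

6/7

Both pieces are strictly increasing (slopes 7 and 7), so each is injective on its own interval.
The left piece maps (−∞, 2) onto (−∞, 5); the right piece maps [2, ∞) onto [−3, ∞).
The union (−∞, 5) ∪ [−3, ∞) covers ℝ, so g is surjective.
For the follow-up: the images overlap, so an x < 2 with g(x) = g(2) exists. g(2) = −3; solving 7x − 9 = −3 for x < 2 gives x = (−3 + 9)/7 = 6/7.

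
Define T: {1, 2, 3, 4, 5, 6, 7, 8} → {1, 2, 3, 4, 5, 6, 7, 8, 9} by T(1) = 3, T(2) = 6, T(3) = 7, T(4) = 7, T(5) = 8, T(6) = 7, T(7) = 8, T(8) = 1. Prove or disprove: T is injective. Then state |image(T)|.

5

T(3) = 7 = T(4) with 3 ≠ 4, so T is not injective.
The image of T is {1, 3, 6, 7, 8}, which has 5 elements.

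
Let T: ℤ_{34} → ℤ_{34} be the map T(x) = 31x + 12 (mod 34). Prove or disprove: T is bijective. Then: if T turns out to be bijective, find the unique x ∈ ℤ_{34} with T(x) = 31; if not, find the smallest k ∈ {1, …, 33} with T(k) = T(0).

Recall that injectivity means: for all u, v in the domain, T(u) = T(v) implies u = v.
Suppose T(u) = T(v) in ℤ_{34}. Then 31u + 12 ≡ 31v + 12 (mod 34), hence 31(u − v) ≡ 0 (mod 34).
Since gcd(31, 34) = 1, 31 is invertible modulo 34, hence u − v ≡ 0 (mod 34), i.e. u = v.
We now compute 31⁻¹ mod 34 explicitly. Euclid's algorithm: 34 = 1·31 + 3, 31 = 10·3 + 1; back-substituting gives 1 = 11·31 − 10·34, so 31⁻¹ ≡ 11 (mod 34).
Then y ↦ 11(y − 12) is a two-sided inverse to T, so every y ∈ ℤ_{34} has a preimage.
Hence T is bijective.
Since T is bijective, we compute T⁻¹(31): solve 31x + 12 ≡ 31 (mod 34), i.e. 31x ≡ 19 (mod 34).
Multiplying by 31⁻¹ = 11 gives x ≡ 11·19 = 209 = 6·34 + 5 ≡ 5 (mod 34).
Check: T(5) = 31·5 + 12 = 167 = 4·34 + 31 ≡ 31 (mod 34).

5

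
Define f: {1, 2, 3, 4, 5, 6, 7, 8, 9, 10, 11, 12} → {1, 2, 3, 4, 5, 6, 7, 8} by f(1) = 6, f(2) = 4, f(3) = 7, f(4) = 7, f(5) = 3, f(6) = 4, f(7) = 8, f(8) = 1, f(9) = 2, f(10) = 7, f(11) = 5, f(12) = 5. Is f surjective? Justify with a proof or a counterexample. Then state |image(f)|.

Every element of the codomain has a preimage: 1 = f(8), 2 = f(9), 3 = f(5), 4 = f(2), 5 = f(11), 6 = f(1), 7 = f(3), 8 = f(7).
So f is surjective.
The image of f is {1, 2, 3, 4, 5, 6, 7, 8}, which has 8 elements.

8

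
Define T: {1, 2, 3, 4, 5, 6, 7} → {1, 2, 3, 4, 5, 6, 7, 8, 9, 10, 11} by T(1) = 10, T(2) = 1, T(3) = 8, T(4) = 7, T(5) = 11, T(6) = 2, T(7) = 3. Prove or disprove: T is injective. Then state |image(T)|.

7

The values T(1), …, T(7) are 10, 1, 8, 7, 11, 2, 3 — all distinct.
So T(a) = T(b) only when a = b, and T is injective.
The image of T is {1, 2, 3, 7, 8, 10, 11}, which has 7 elements.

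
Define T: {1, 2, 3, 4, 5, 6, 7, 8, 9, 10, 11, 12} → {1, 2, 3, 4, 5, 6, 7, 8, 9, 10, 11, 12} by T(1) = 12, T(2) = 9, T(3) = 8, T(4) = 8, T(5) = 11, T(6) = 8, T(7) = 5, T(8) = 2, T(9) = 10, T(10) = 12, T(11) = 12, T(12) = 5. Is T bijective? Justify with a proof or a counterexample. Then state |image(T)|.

7

T(3) = 8 = T(4) with 3 ≠ 4, so T is not injective, hence not bijective.
The image of T is {2, 5, 8, 9, 10, 11, 12}, which has 7 elements.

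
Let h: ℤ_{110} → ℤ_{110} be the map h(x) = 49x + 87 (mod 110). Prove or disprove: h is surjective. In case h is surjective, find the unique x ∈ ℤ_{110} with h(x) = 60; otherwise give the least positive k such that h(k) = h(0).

87

Since gcd(49, 110) = 1, 49 is invertible modulo 110. Euclid's algorithm: 110 = 2·49 + 12, 49 = 4·12 + 1; back-substituting gives 1 = 9·49 − 4·110, so 49⁻¹ ≡ 9 (mod 110).
Then y ↦ 9(y − 87) is a two-sided inverse to h, so every y ∈ ℤ_{110} has a preimage.
So h is surjective.
Since h is surjective, we find h⁻¹(60): we need 49x ≡ 60 − 87 ≡ 83 (mod 110). Using 49⁻¹ = 9: x ≡ 9·83 = 747 = 6·110 + 87, so x = 87.
Check: h(87) = 49·87 + 87 = 4350 = 39·110 + 60 ≡ 60 (mod 110).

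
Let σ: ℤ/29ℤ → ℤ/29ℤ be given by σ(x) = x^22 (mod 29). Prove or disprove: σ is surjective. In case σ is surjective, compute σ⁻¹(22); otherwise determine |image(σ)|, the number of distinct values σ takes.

15

σ(14): Repeated squaring mod 29: 14^1 ≡ 14, 14^2 ≡ 14² = 196 ≡ 22, 14^4 ≡ 22² = 484 ≡ 20, 14^8 ≡ 20² = 400 ≡ 23, 14^16 ≡ 23² = 529 ≡ 7. Since 22 = 16 + 4 + 2, 14^22 ≡ 7·20·22: 7·20 = 140 ≡ 24, then 24·22 = 528 ≡ 6. So 14^22 ≡ 6 (mod 29).
σ(15): Repeated squaring mod 29: 15^1 ≡ 15, 15^2 ≡ 15² = 225 ≡ 22, 15^4 ≡ 22² = 484 ≡ 20, 15^8 ≡ 20² = 400 ≡ 23, 15^16 ≡ 23² = 529 ≡ 7. Since 22 = 16 + 4 + 2, 15^22 ≡ 7·20·22: 7·20 = 140 ≡ 24, then 24·22 = 528 ≡ 6. So 15^22 ≡ 6 (mod 29).
So σ(14) = σ(15) = 6 while 14 ≠ 15, thus σ is not injective.
A non-injective map from the 29-element set ℤ/29ℤ to itself takes at most 28 distinct values, so it cannot be surjective. So σ is not surjective.
Since σ is not surjective, we determine |image(σ)|. Computing x^22 mod 29 for each x (by repeated squaring, reducing mod 29 at every step), the values σ(0), σ(1), …, σ(28) are: 0, 1, 5, 22, 25, 24, 23, 7, 9, 20, 4, 13, 28, 16, 6, 6, 16, 28, 13, 4, 20, 9, 7, 23, 24, 25, 22, 5, 1.
The distinct values are {0, 1, 4, 5, 6, 7, 9, 13, 16, 20, 22, 23, 24, 25, 28}; there are 15 of them.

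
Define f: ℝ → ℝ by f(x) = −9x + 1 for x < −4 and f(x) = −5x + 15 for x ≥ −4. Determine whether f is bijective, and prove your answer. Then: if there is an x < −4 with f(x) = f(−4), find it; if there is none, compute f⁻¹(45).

Both pieces are strictly decreasing (slopes −9 and −5), so each is injective on its own interval.
The left piece maps (−∞, −4) onto (37, ∞); the right piece maps [−4, ∞) onto (−∞, 35].
The images leave a gap (37 has no preimage), so f is not surjective, hence not bijective.
Because the two images are disjoint, no x < −4 has f(x) = f(−4), so we compute f⁻¹(45): 45 lies in (37, ∞), so solve −9x + 1 = 45: x = (45 − 1)/(−9) = −44/9.

-44/9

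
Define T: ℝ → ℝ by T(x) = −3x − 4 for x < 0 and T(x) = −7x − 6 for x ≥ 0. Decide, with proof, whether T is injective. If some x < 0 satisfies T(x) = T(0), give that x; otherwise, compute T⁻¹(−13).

1

Both pieces are strictly decreasing (slopes −3 and −7), so each is injective on its own interval.
The left piece maps (−∞, 0) onto (−4, ∞); the right piece maps [0, ∞) onto (−∞, −6].
These images are disjoint, so no value is attained by both pieces. So T is injective.
Because the two images are disjoint, no x < 0 has T(x) = T(0), so we compute T⁻¹(−13): −13 lies in (−∞, −6], so solve −7x − 6 = −13: x = (−13 + 6)/(−7) = 1.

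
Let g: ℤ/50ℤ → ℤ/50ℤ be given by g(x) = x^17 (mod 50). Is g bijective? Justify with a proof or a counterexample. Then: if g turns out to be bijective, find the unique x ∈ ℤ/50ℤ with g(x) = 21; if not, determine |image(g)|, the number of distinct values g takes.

42

g(0) = 0^17 = 0.
g(10): Repeated squaring mod 50: 10^1 ≡ 10, 10^2 ≡ 10² = 100 ≡ 0, 10^4 ≡ 0² = 0, 10^8 ≡ 0² = 0, 10^16 ≡ 0² = 0. Since 17 = 16 + 1, 10^17 ≡ 0·10: 0·10 = 0. So 10^17 ≡ 0 (mod 50).
So g(0) = g(10) = 0 while 0 ≠ 10, therefore g is not injective, hence not bijective.
Since g is not bijective, we determine |image(g)|. Computing x^17 mod 50 for each x (by repeated squaring, reducing mod 50 at every step), the values g(0), g(1), …, g(49) are: 0, 1, 22, 13, 34, 25, 36, 7, 48, 19, 0, 21, 42, 33, 4, 25, 6, 27, 18, 39, 0, 41, 12, 3, 24, 25, 26, 47, 38, 9, 0, 11, 32, 23, 44, 25, 46, 17, 8, 29, 0, 31, 2, 43, 14, 25, 16, 37, 28, 49.
The distinct values are {0, 1, 2, 3, 4, 6, 7, 8, 9, 11, 12, 13, 14, 16, 17, 18, 19, 21, 22, 23, 24, 25, 26, 27, 28, 29, 31, 32, 33, 34, 36, 37, 38, 39, 41, 42, 43, 44, 46, 47, 48, 49}; there are 42 of them.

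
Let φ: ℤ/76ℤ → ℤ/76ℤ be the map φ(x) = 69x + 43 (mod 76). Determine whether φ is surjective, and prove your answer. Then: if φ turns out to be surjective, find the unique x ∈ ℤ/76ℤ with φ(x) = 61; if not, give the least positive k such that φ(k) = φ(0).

30

Since gcd(69, 76) = 1, 69 is invertible modulo 76. Euclid's algorithm: 76 = 1·69 + 7, 69 = 9·7 + 6, 7 = 1·6 + 1; back-substituting gives 1 = 65·69 − 59·76, so 69⁻¹ ≡ 65 (mod 76).
Then y ↦ 65(y − 43) is a two-sided inverse to φ, so every y ∈ ℤ/76ℤ has a preimage.
Hence φ is surjective.
Since φ is surjective, we compute φ⁻¹(61): solve 69x + 43 ≡ 61 (mod 76), i.e. 69x ≡ 18 (mod 76).
Multiplying by 69⁻¹ = 65 gives x ≡ 65·18 = 1170 = 15·76 + 30 ≡ 30 (mod 76).
Check: φ(30) = 69·30 + 43 = 2113 = 27·76 + 61 ≡ 61 (mod 76).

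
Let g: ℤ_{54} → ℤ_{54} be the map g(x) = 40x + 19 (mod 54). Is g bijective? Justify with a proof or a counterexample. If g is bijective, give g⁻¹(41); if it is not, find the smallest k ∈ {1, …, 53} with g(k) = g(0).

We have gcd(40, 54) = 2 > 1. Taking a = 0 and b = 27: g(0) = 19 and g(27) = 40·27 + 19 = 1099 ≡ 19 (mod 54).
So g(0) = g(27) while 0 ≠ 27, therefore g is not injective, hence not bijective.
Since g is not bijective, we find the least positive k with g(k) = g(0): this means 40k ≡ 0 (mod 54), i.e. 54 ∣ 40k. Since gcd(40, 54) = 2, dividing through by 2 this holds exactly when 27 ∣ 20k, and as gcd(20, 27) = 1, exactly when 27 ∣ k.
The smallest positive such k is 27.

27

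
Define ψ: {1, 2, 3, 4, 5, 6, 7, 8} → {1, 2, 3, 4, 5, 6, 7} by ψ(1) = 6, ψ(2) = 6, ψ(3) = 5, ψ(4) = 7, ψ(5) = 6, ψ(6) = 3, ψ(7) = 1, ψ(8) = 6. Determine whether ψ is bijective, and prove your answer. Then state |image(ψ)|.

ψ(1) = 6 = ψ(2) with 1 ≠ 2, so ψ is not injective, hence not bijective.
The image of ψ is {1, 3, 5, 6, 7}, which has 5 elements.

5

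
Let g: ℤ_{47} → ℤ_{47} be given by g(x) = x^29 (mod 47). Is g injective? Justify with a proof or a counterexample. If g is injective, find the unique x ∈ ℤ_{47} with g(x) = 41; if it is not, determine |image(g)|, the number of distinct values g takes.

Since 47 is prime, the nonzero elements of ℤ_{47} form a cyclic group of order 46.
As gcd(29, 46) = 1, raising to the 29th power is a bijection on this group: if x_1^29 ≡ x_2^29 then (x_1x_2^{−1})^29 = 1, and the only element of order dividing gcd(29, 46) = 1 is 1, so x_1 = x_2.
With g(0) = 0 this makes g injective on all of ℤ_{47}, hence bijective (finite equal-size domain and codomain). In particular g is injective.
Since g is injective, we find the preimage of 41. The inverse of x ↦ x^29 on (ℤ_{47})^× is x ↦ x^27, because 29·27 = 783 = 17·46 + 1 ≡ 1 (mod 46) and x^{46} = 1 for x ≠ 0 (Fermat). So g⁻¹(41) = 41^27 mod 47.
Repeated squaring mod 47: 41^1 ≡ 41, 41^2 ≡ 41² = 1681 ≡ 36, 41^4 ≡ 36² = 1296 ≡ 27, 41^8 ≡ 27² = 729 ≡ 24, 41^16 ≡ 24² = 576 ≡ 12. Since 27 = 16 + 8 + 2 + 1, 41^27 ≡ 12·24·36·41: 12·24 = 288 ≡ 6, then 6·36 = 216 ≡ 28, then 28·41 = 1148 ≡ 20. So 41^27 ≡ 20 (mod 47).
Hence g⁻¹(41) = 20.

20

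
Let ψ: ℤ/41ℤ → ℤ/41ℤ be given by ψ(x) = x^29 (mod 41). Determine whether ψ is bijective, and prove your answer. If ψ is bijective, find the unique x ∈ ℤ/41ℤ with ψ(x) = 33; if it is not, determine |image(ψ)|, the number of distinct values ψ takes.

36

Since 41 is prime, the nonzero elements of ℤ/41ℤ form a cyclic group of order 40.
As gcd(29, 40) = 1, raising to the 29th power is a bijection on this group: if a^29 ≡ b^29 then (ab^{−1})^29 = 1, and the only element of order dividing gcd(29, 40) = 1 is 1, so a = b.
With ψ(0) = 0 this makes ψ injective on all of ℤ/41ℤ, hence bijective (finite equal-size domain and codomain). In particular ψ is bijective.
Since ψ is bijective, we find the preimage of 33. The inverse of x ↦ x^29 on (ℤ/41ℤ)^× is x ↦ x^29, because 29·29 = 841 = 21·40 + 1 ≡ 1 (mod 40) and x^{40} = 1 for x ≠ 0 (Fermat). So ψ⁻¹(33) = 33^29 mod 41.
Repeated squaring mod 41: 33^1 ≡ 33, 33^2 ≡ 33² = 1089 ≡ 23, 33^4 ≡ 23² = 529 ≡ 37, 33^8 ≡ 37² = 1369 ≡ 16, 33^16 ≡ 16² = 256 ≡ 10. Since 29 = 16 + 8 + 4 + 1, 33^29 ≡ 10·16·37·33: 10·16 = 160 ≡ 37, then 37·37 = 1369 ≡ 16, then 16·33 = 528 ≡ 36. So 33^29 ≡ 36 (mod 41).
Hence ψ⁻¹(33) = 36.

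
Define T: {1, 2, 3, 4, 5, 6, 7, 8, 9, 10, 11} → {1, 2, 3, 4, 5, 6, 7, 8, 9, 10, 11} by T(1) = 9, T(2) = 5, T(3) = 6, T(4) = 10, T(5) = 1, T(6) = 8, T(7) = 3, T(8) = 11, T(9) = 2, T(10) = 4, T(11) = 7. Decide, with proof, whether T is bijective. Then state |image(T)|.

11

The values 9, 5, 6, 10, 1, 8, 3, 11, 2, 4, 7 are a permutation of {1, 2, 3, 4, 5, 6, 7, 8, 9, 10, 11}: each element appears exactly once.
So T is injective and surjective, hence bijective.
The image of T is {1, 2, 3, 4, 5, 6, 7, 8, 9, 10, 11}, which has 11 elements.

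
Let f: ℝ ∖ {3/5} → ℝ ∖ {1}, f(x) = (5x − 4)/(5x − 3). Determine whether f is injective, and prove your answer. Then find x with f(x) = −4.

16/25

Suppose f(a) = f(b). Cross-multiplying: (5a − 4)(5b − 3) = (5b − 4)(5a − 3).
Expanding both sides and cancelling the symmetric terms leaves 5·(a − b) = 0. Since 5 ≠ 0, a = b. Thus f is injective.
Solving f(x) = −4: cross-multiplying gives 5x − 4 = −4(5x − 3), which rearranges to 25x = 16, so x = 16/25.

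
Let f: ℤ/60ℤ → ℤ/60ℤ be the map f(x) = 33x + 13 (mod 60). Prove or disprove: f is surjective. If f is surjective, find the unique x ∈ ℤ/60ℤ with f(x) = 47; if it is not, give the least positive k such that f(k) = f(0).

Recall: surjectivity means every element of the codomain has a preimage under f.
Since gcd(33, 60) = 3, we have 33x ≡ 0 (mod 3) for all x, so f(x) ≡ 1 (mod 3).
But 0 ≢ 1 (mod 3), so 0 ∈ ℤ/60ℤ has no preimage. So f is not surjective.
Since f is not surjective, we find the least positive k with f(k) = f(0): this means 33k ≡ 0 (mod 60), i.e. 60 ∣ 33k. Since gcd(33, 60) = 3, dividing through by 3 this holds exactly when 20 ∣ 11k, and as gcd(11, 20) = 1, exactly when 20 ∣ k.
The smallest positive such k is 20.

20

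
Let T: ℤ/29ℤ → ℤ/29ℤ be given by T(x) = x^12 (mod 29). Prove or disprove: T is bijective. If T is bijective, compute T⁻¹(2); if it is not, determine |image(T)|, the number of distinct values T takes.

8

T(2): Repeated squaring mod 29: 2^1 ≡ 2, 2^2 ≡ 2² = 4, 2^4 ≡ 4² = 16, 2^8 ≡ 16² = 256 ≡ 24. Since 12 = 8 + 4, 2^12 ≡ 24·16: 24·16 = 384 ≡ 7. So 2^12 ≡ 7 (mod 29).
T(5): Repeated squaring mod 29: 5^1 ≡ 5, 5^2 ≡ 5² = 25, 5^4 ≡ 25² = 625 ≡ 16, 5^8 ≡ 16² = 256 ≡ 24. Since 12 = 8 + 4, 5^12 ≡ 24·16: 24·16 = 384 ≡ 7. So 5^12 ≡ 7 (mod 29).
So T(2) = T(5) = 7 while 2 ≠ 5, therefore T is not injective, hence not bijective.
Since T is not bijective, we determine |image(T)|. Computing x^12 mod 29 for each x (by repeated squaring, reducing mod 29 at every step), the values T(0), T(1), …, T(28) are: 0, 1, 7, 16, 20, 7, 25, 16, 24, 24, 20, 23, 1, 23, 25, 25, 23, 1, 23, 20, 24, 24, 16, 25, 7, 20, 16, 7, 1.
The distinct values are {0, 1, 7, 16, 20, 23, 24, 25}; there are 8 of them.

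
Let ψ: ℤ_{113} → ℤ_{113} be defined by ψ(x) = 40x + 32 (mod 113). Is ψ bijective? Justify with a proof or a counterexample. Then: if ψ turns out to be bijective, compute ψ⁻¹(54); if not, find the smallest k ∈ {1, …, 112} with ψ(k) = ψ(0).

If ψ(u) = ψ(v), then 40u ≡ 40v (mod 113). Because gcd(40, 113) = 1, we may cancel 40 to get u ≡ v (mod 113).
We now compute 40⁻¹ mod 113 explicitly. Euclid's algorithm: 113 = 2·40 + 33, 40 = 1·33 + 7, 33 = 4·7 + 5, 7 = 1·5 + 2, 5 = 2·2 + 1; back-substituting gives 1 = 65·40 − 23·113, so 40⁻¹ ≡ 65 (mod 113).
For any y ∈ ℤ_{113}, x = 65(y − 32) mod 113 satisfies ψ(x) = 40·65(y − 32) + 32 ≡ y (since 40·65 ≡ 1 mod 113). So every y has a preimage.
Hence ψ is bijective.
Since ψ is bijective, we find ψ⁻¹(54): we need 40x ≡ 54 − 32 ≡ 22 (mod 113). Using 40⁻¹ = 65: x ≡ 65·22 = 1430 = 12·113 + 74, so x = 74.
Check: ψ(74) = 40·74 + 32 = 2992 = 26·113 + 54 ≡ 54 (mod 113).

74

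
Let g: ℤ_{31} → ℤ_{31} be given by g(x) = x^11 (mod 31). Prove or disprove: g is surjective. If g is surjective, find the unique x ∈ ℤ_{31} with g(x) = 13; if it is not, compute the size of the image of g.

Since 31 is prime, the nonzero elements of ℤ_{31} form a cyclic group of order 30.
As gcd(11, 30) = 1, raising to the 11th power is a bijection on this group: if s^11 ≡ t^11 then (st^{−1})^11 = 1, and the only element of order dividing gcd(11, 30) = 1 is 1, so s = t.
With g(0) = 0 this makes g injective on all of ℤ_{31}, hence bijective (finite equal-size domain and codomain). In particular g is surjective.
Since g is surjective, we find the preimage of 13. The inverse of x ↦ x^11 on (ℤ_{31})^× is x ↦ x^11, because 11·11 = 121 = 4·30 + 1 ≡ 1 (mod 30) and x^{30} = 1 for x ≠ 0 (Fermat). So g⁻¹(13) = 13^11 mod 31.
Repeated squaring mod 31: 13^1 ≡ 13, 13^2 ≡ 13² = 169 ≡ 14, 13^4 ≡ 14² = 196 ≡ 10, 13^8 ≡ 10² = 100 ≡ 7. Since 11 = 8 + 2 + 1, 13^11 ≡ 7·14·13: 7·14 = 98 ≡ 5, then 5·13 = 65 ≡ 3. So 13^11 ≡ 3 (mod 31).
Hence g⁻¹(13) = 3.

3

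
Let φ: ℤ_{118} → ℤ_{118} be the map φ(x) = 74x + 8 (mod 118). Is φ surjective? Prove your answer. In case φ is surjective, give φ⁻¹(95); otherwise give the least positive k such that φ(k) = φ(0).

59

Since gcd(74, 118) = 2, we have 74x ≡ 0 (mod 2) for all x, so φ(x) ≡ 0 (mod 2).
But 1 ≢ 0 (mod 2), so 1 ∈ ℤ_{118} has no preimage. Hence φ is not surjective.
Since φ is not surjective, we find the least positive k with φ(k) = φ(0): this means 74k ≡ 0 (mod 118), i.e. 118 ∣ 74k. Since gcd(74, 118) = 2, dividing through by 2 this holds exactly when 59 ∣ 37k, and as gcd(37, 59) = 1, exactly when 59 ∣ k.
The smallest positive such k is 59.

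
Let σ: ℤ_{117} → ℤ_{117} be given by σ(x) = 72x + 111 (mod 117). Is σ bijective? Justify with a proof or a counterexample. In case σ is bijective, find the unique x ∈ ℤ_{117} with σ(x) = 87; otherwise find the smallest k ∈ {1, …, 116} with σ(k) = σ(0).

Recall that σ is injective when σ(s) = σ(t) forces s = t.
We have gcd(72, 117) = 9 > 1. Taking s = 0 and t = 13: σ(0) = 111 and σ(13) = 72·13 + 111 = 1047 ≡ 111 (mod 117).
So σ(0) = σ(13) while 0 ≠ 13, thus σ is not injective, hence not bijective.
Since σ is not bijective, we find the least positive k with σ(k) = σ(0): this means 72k ≡ 0 (mod 117), i.e. 117 ∣ 72k. Since gcd(72, 117) = 9, dividing through by 9 this holds exactly when 13 ∣ 8k, and as gcd(8, 13) = 1, exactly when 13 ∣ k.
The smallest positive such k is 13.

13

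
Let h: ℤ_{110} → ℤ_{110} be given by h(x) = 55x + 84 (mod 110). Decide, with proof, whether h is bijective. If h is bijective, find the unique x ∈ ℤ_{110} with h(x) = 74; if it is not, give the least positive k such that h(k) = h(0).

2

Recall: injectivity means: for all u, v in the domain, h(u) = h(v) implies u = v.
We have gcd(55, 110) = 55 > 1. Taking u = 0 and v = 2: h(0) = 84 and h(2) = 55·2 + 84 = 194 ≡ 84 (mod 110).
So h(0) = h(2) while 0 ≠ 2, therefore h is not injective, hence not bijective.
Since h is not bijective, we find the least positive k with h(k) = h(0): this means 55k ≡ 0 (mod 110), i.e. 110 ∣ 55k. Since gcd(55, 110) = 55, dividing through by 55 this holds exactly when 2 ∣ k.
The smallest positive such k is 2.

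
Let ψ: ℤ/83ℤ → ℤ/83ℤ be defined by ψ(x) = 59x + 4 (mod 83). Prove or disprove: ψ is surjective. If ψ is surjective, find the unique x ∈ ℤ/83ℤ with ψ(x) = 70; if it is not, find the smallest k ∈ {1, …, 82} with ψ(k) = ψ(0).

Since gcd(59, 83) = 1, 59 is invertible modulo 83. Euclid's algorithm: 83 = 1·59 + 24, 59 = 2·24 + 11, 24 = 2·11 + 2, 11 = 5·2 + 1; back-substituting gives 1 = 38·59 − 27·83, so 59⁻¹ ≡ 38 (mod 83).
For any y ∈ ℤ/83ℤ, x = 38(y − 4) mod 83 satisfies ψ(x) = 59·38(y − 4) + 4 ≡ y (since 59·38 ≡ 1 mod 83). So every y has a preimage.
Thus ψ is surjective.
Since ψ is surjective, we compute ψ⁻¹(70): solve 59x + 4 ≡ 70 (mod 83), i.e. 59x ≡ 66 (mod 83).
Multiplying by 59⁻¹ = 38 gives x ≡ 38·66 = 2508 = 30·83 + 18 ≡ 18 (mod 83).
Check: ψ(18) = 59·18 + 4 = 1066 = 12·83 + 70 ≡ 70 (mod 83).

18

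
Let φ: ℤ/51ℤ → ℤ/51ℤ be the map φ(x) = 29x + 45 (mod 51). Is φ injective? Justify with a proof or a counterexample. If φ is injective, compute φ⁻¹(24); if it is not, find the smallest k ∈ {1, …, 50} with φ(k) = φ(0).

If φ(s) = φ(t), then 29s ≡ 29t (mod 51). Because gcd(29, 51) = 1, we may cancel 29 to get s ≡ t (mod 51).
So φ is injective.
We now compute 29⁻¹ mod 51 explicitly. Euclid's algorithm: 51 = 1·29 + 22, 29 = 1·22 + 7, 22 = 3·7 + 1; back-substituting gives 1 = 44·29 − 25·51, so 29⁻¹ ≡ 44 (mod 51).
Since φ is injective, we find φ⁻¹(24): we need 29x ≡ 24 − 45 ≡ 30 (mod 51). Using 29⁻¹ = 44: x ≡ 44·30 = 1320 = 25·51 + 45, so x = 45.
Check: φ(45) = 29·45 + 45 = 1350 = 26·51 + 24 ≡ 24 (mod 51).

45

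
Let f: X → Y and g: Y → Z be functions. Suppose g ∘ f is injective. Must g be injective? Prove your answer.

No. Take X = {1, 2}, Y = {1, 2, 3, 4}, Z = {1, 2, 3, 4}, f(a) = a for each a ∈ X, and g(b) = 3 if b ∈ {3, 4} else g(b) = b.
Then g ∘ f = f is injective (X ⊂ Y and f is the inclusion), but g(3) = g(4) = 3 with 3 ≠ 4, so g is not injective.

not injective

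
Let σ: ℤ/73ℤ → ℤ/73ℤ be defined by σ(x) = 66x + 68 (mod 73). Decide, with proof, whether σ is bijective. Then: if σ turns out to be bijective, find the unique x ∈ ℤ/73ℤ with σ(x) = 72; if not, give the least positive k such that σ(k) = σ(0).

62

By definition, σ is injective when σ(a) = σ(b) forces a = b.
If σ(a) = σ(b), then 66a ≡ 66b (mod 73). Because gcd(66, 73) = 1, we may cancel 66 to get a ≡ b (mod 73).
We now compute 66⁻¹ mod 73 explicitly. Euclid's algorithm: 73 = 1·66 + 7, 66 = 9·7 + 3, 7 = 2·3 + 1; back-substituting gives 1 = 52·66 − 47·73, so 66⁻¹ ≡ 52 (mod 73).
Then y ↦ 52(y − 68) is a two-sided inverse to σ, so every y ∈ ℤ/73ℤ has a preimage.
Hence σ is bijective.
Since σ is bijective, we find σ⁻¹(72): we need 66x ≡ 72 − 68 ≡ 4 (mod 73). Using 66⁻¹ = 52: x ≡ 52·4 = 208 = 2·73 + 62, so x = 62.
Check: σ(62) = 66·62 + 68 = 4160 = 56·73 + 72 ≡ 72 (mod 73).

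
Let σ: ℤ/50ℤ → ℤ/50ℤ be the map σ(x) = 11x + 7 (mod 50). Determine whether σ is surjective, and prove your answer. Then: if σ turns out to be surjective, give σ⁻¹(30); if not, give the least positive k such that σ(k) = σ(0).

43

Since gcd(11, 50) = 1, 11 is invertible modulo 50. Euclid's algorithm: 50 = 4·11 + 6, 11 = 1·6 + 5, 6 = 1·5 + 1; back-substituting gives 1 = 41·11 − 9·50, so 11⁻¹ ≡ 41 (mod 50).
Then y ↦ 41(y − 7) is a two-sided inverse to σ, so every y ∈ ℤ/50ℤ has a preimage.
So σ is surjective.
Since σ is surjective, we find σ⁻¹(30): we need 11x ≡ 30 − 7 ≡ 23 (mod 50). Using 11⁻¹ = 41: x ≡ 41·23 = 943 = 18·50 + 43, so x = 43.
Check: σ(43) = 11·43 + 7 = 480 = 9·50 + 30 ≡ 30 (mod 50).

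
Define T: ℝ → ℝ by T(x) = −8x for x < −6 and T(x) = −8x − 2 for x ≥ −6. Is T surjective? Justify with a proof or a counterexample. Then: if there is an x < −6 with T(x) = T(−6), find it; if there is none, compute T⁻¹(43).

-45/8

Both pieces are strictly decreasing (slopes −8 and −8), so each is injective on its own interval.
The left piece maps (−∞, −6) onto (48, ∞); the right piece maps [−6, ∞) onto (−∞, 46].
The union (48, ∞) ∪ (−∞, 46] omits the interval between 48 and 46; in particular 48 has no preimage. So T is not surjective.
Because the two images are disjoint, no x < −6 has T(x) = T(−6), so we compute T⁻¹(43): 43 lies in (−∞, 46], so solve −8x − 2 = 43: x = (43 + 2)/(−8) = −45/8.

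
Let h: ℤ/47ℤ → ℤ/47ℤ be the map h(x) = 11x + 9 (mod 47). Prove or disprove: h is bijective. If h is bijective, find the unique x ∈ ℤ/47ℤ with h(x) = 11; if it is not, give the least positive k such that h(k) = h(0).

13

If h(a) = h(b), then 11a ≡ 11b (mod 47). Because gcd(11, 47) = 1, we may cancel 11 to get a ≡ b (mod 47).
We now compute 11⁻¹ mod 47 explicitly. Euclid's algorithm: 47 = 4·11 + 3, 11 = 3·3 + 2, 3 = 1·2 + 1; back-substituting gives 1 = 30·11 − 7·47, so 11⁻¹ ≡ 30 (mod 47).
Then y ↦ 30(y − 9) is a two-sided inverse to h, so every y ∈ ℤ/47ℤ has a preimage.
Thus h is bijective.
Since h is bijective, we find h⁻¹(11): we need 11x ≡ 11 − 9 ≡ 2 (mod 47). Using 11⁻¹ = 30: x ≡ 30·2 = 60 = 1·47 + 13, so x = 13.
Check: h(13) = 11·13 + 9 = 152 = 3·47 + 11 ≡ 11 (mod 47).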